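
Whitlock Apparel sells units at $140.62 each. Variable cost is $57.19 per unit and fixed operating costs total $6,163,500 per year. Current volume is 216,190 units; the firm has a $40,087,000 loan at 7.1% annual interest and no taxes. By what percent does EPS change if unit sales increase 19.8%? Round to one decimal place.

+39.6%

At 216,190 units, contribution = 216,190 × $83.43 = $18,036,731.70.
EBIT = $18,036,731.70 − $6,163,500 = $11,873,231.70.
Interest = $2,846,177.00, so EBIT − I = $9,027,054.70.
Degree of combined leverage = contribution ÷ (EBIT − I) = $18,036,731.70 ÷ $9,027,054.70 = 1.9981.
%ΔEPS = DCL × %ΔSales = 1.9981 × +19.8% = +39.6%.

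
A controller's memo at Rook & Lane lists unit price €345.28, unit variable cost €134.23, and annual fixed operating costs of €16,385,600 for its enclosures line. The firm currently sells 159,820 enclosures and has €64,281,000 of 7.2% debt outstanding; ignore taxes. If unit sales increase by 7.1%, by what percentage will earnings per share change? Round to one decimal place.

Contribution at this volume is 159,820 × €211.05 = €33,730,011.00.
Subtracting fixed costs: EBIT = €33,730,011.00 − €16,385,600 = €17,344,411.00.
After interest of €4,628,232.00, pre-tax earnings = €12,716,179.00.
Degree of combined leverage = contribution ÷ (EBIT − I) = €33,730,011.00 ÷ €12,716,179.00 = 2.6525.
%ΔEPS = DCL × %ΔSales = 2.6525 × +7.1% = +18.8%.

+18.8%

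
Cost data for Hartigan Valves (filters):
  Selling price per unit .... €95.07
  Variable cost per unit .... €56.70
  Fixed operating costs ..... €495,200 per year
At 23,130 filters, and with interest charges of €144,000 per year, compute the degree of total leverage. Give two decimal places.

3.57

Contribution at this volume is 23,130 × €38.37 = €887,498.10.
Subtracting fixed costs: EBIT = €887,498.10 − €495,200 = €392,298.10. Interest = €144,000.00, so EBIT − I = €248,298.10.
Degree of total leverage = total CM / (EBIT − interest) = €887,498.10 / €248,298.10 = 3.5743.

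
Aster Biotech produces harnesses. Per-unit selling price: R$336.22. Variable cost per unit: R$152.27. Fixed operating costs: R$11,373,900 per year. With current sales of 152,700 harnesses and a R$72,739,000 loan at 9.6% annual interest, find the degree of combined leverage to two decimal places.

2.89

At 152,700 units, contribution = 152,700 × R$183.95 = R$28,089,165.00.
Operating income = contribution − fixed costs = R$28,089,165.00 − R$11,373,900 = R$16,715,265.00. Interest = R$6,982,944.00.
DOL = R$28,089,165.00 ÷ R$16,715,265.00 = 1.6804; DFL = R$16,715,265.00 ÷ R$9,732,321.00 = 1.7175.
Combined leverage = 1.6804 × 1.7175 = 2.8861.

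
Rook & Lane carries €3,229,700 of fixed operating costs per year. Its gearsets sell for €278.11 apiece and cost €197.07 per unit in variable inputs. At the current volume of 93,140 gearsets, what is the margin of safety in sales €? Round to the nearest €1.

Unit CM = price − variable cost = €278.11 − €197.07 = €81.04. Break-even units = €3,229,700 ÷ €81.04 = 39,853.16; break-even revenue = 39,853.16 × €278.11 = €11,083,562.03.
Current sales = 93,140 × €278.11 = €25,903,165.40.
Margin of safety = €25,903,165.40 − €11,083,562.03 = €14,819,603.

€14,819,603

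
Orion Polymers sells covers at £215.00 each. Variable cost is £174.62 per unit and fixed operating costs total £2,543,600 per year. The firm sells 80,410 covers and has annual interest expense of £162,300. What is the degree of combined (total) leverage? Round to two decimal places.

Contribution at this volume is 80,410 × £40.38 = £3,246,955.80.
EBIT = £3,246,955.80 − £2,543,600 = £703,355.80. Interest = £162,300.00, so EBIT − I = £541,055.80.
DCL = contribution ÷ (EBIT − I) = £3,246,955.80 ÷ £541,055.80 = 6.0011.

6.00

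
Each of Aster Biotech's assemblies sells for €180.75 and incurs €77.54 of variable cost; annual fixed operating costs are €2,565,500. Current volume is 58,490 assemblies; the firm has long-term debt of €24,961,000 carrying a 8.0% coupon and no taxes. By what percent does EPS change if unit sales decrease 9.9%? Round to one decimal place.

Contribution at this volume is 58,490 × €103.21 = €6,036,752.90.
Operating income = contribution − fixed costs = €6,036,752.90 − €2,565,500 = €3,471,252.90.
Interest = €1,996,880.00, so EBIT − I = €1,474,372.90.
Degree of combined leverage = contribution ÷ (EBIT − I) = €6,036,752.90 ÷ €1,474,372.90 = 4.0945.
EPS therefore changes by 4.0945 × (-9.9%) = -40.5%.

-40.5%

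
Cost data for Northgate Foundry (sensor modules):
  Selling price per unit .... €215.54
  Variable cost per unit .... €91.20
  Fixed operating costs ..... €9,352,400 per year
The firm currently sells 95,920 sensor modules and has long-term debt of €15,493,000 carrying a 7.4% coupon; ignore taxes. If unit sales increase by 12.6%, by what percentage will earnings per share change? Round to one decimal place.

+105.2%

Contribution at this volume is 95,920 × €124.34 = €11,926,692.80.
EBIT = €11,926,692.80 − €9,352,400 = €2,574,292.80.
After interest of €1,146,482.00, pre-tax earnings = €1,427,810.80.
Degree of combined leverage = contribution ÷ (EBIT − I) = €11,926,692.80 ÷ €1,427,810.80 = 8.3531.
EPS therefore changes by 8.3531 × (+12.6%) = +105.2%.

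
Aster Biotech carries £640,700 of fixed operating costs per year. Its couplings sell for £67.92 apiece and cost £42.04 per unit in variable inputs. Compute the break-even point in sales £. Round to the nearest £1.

Contribution margin per unit = £67.92 − £42.04 = £25.88, a CM ratio of £25.88 ÷ £67.92 = 0.3810.
Break-even sales = FC ÷ CM ratio = £640,700 × £67.92 / £25.88 = £1,681,466.

£1,681,466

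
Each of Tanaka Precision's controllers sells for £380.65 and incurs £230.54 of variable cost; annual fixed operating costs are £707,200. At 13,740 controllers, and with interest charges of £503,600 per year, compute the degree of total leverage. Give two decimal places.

Contribution at this volume is 13,740 × £150.11 = £2,062,511.40.
EBIT = £2,062,511.40 − £707,200 = £1,355,311.40. Interest = £503,600.00, so EBIT − I = £851,711.40.
Degree of total leverage = total CM / (EBIT − interest) = £2,062,511.40 / £851,711.40 = 2.4216.

2.42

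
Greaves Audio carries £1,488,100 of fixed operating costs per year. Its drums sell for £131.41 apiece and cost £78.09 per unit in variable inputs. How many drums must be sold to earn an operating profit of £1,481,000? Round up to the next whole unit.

55,685 drums

Each unit contributes £131.41 − £78.09 = £53.32.
Need Q such that Q × £53.32 − £1,488,100 = £1,481,000, i.e. Q = £2,969,100 / £53.32 = 55,684.55 → 55,685.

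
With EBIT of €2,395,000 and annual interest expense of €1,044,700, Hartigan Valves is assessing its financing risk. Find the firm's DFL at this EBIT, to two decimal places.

Annual interest charges come to €1,044,700.00.
Degree of financial leverage = EBIT / (EBIT − interest) = €2,395,000 / €1,350,300.00 = 1.7737.

1.77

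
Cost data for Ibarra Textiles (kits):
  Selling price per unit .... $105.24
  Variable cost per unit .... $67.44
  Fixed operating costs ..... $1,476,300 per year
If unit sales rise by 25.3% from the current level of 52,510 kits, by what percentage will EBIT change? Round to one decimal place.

Contribution at this volume is 52,510 × $37.80 = $1,984,878.00.
EBIT = $1,984,878.00 − $1,476,300 = $508,578.00.
So DOL = total CM / EBIT = $1,984,878.00 / $508,578.00 = 3.9028.
Operating income changes by 3.9028 × +25.3% = +98.7%.

+98.7%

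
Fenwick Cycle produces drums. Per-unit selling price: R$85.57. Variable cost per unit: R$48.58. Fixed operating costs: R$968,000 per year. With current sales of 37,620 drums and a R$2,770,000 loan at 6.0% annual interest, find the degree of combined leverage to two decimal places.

5.41

Contribution at this volume is 37,620 × R$36.99 = R$1,391,563.80.
EBIT = R$1,391,563.80 − R$968,000 = R$423,563.80. Interest = R$166,200.00.
DOL = R$1,391,563.80 ÷ R$423,563.80 = 3.2854; DFL = R$423,563.80 ÷ R$257,363.80 = 1.6458.
Combined leverage = 3.2854 × 1.6458 = 5.4071.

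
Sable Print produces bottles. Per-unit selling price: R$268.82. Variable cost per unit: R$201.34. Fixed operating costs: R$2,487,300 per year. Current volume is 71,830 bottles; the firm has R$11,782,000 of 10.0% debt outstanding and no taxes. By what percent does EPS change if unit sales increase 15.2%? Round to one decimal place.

+62.4%

Total contribution margin = 71,830 × R$67.48 = R$4,847,088.40.
Subtracting fixed costs: EBIT = R$4,847,088.40 − R$2,487,300 = R$2,359,788.40.
Interest = R$1,178,200.00, so EBIT − I = R$1,181,588.40.
DCL = total CM / (EBIT − I) = R$4,847,088.40 / R$1,181,588.40 = 4.1022.
EPS therefore changes by 4.1022 × (+15.2%) = +62.4%.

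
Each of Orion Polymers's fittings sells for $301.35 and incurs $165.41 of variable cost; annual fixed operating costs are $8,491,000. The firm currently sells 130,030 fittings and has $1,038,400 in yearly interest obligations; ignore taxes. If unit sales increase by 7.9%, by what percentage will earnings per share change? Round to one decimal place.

Total contribution margin = 130,030 × $135.94 = $17,676,278.20.
EBIT = $17,676,278.20 − $8,491,000 = $9,185,278.20.
Interest = $1,038,400.00, so EBIT − I = $8,146,878.20.
DCL = total CM / (EBIT − I) = $17,676,278.20 / $8,146,878.20 = 2.1697.
EPS therefore changes by 2.1697 × (+7.9%) = +17.1%.

+17.1%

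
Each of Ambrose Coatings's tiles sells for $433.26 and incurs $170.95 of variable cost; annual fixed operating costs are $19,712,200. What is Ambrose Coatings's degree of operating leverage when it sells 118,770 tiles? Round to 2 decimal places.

Total contribution margin = 118,770 × $262.31 = $31,154,558.70.
Subtracting fixed costs: EBIT = $31,154,558.70 − $19,712,200 = $11,442,358.70.
DOL = contribution ÷ EBIT = $31,154,558.70 ÷ $11,442,358.70 = 2.7227.

2.72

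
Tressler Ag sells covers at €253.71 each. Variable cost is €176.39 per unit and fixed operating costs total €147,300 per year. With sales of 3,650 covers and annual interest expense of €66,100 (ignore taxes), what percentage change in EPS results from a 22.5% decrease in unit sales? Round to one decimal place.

Total contribution margin = 3,650 × €77.32 = €282,218.00.
Subtracting fixed costs: EBIT = €282,218.00 − €147,300 = €134,918.00.
After interest of €66,100.00, pre-tax earnings = €68,818.00.
Degree of combined leverage = contribution ÷ (EBIT − I) = €282,218.00 ÷ €68,818.00 = 4.1009.
EPS therefore changes by 4.1009 × (-22.5%) = -92.3%.

-92.3%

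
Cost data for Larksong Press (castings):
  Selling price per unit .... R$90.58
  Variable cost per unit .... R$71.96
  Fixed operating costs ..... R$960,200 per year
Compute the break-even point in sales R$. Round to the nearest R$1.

Contribution margin per unit = R$90.58 − R$71.96 = R$18.62, a CM ratio of R$18.62 ÷ R$90.58 = 0.2056.
Break-even revenue = fixed costs × price ÷ CM = R$960,200 × R$90.58 ÷ R$18.62 = R$4,671,048.

R$4,671,048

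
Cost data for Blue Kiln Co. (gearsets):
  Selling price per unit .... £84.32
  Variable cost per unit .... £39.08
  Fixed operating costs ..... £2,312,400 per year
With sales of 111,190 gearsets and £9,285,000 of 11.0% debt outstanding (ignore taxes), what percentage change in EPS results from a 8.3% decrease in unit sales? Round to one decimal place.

-24.6%

At 111,190 units, contribution = 111,190 × £45.24 = £5,030,235.60.
EBIT = £5,030,235.60 − £2,312,400 = £2,717,835.60.
Interest = £1,021,350.00, so EBIT − I = £1,696,485.60.
Degree of combined leverage = contribution ÷ (EBIT − I) = £5,030,235.60 ÷ £1,696,485.60 = 2.9651.
EPS therefore changes by 2.9651 × (-8.3%) = -24.6%.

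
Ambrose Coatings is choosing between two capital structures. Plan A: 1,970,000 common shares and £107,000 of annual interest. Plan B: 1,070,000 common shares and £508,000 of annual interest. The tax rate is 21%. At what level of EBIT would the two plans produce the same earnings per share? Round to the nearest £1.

£984,744

Set EPS_A = EPS_B: (EBIT − £107,000)(1 − 0.21) ÷ 1,970,000 = (EBIT − £508,000)(1 − 0.21) ÷ 1,070,000.
The (1 − t) factor cancels: (EBIT − 107,000) × 1,070,000 = (EBIT − 508,000) × 1,970,000.
EBIT × (1,970,000 − 1,070,000) = 508,000 × 1,970,000 − 107,000 × 1,070,000 = 886,270,000,000, so EBIT = 886,270,000,000 ÷ 900,000 = 984,744.44.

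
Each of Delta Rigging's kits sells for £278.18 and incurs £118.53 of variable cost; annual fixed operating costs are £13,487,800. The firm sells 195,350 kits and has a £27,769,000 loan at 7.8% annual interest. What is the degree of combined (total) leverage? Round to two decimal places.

2.01

At 195,350 units, contribution = 195,350 × £159.65 = £31,187,627.50.
Subtracting fixed costs: EBIT = £31,187,627.50 − £13,487,800 = £17,699,827.50. Interest = £2,165,982.00.
DOL = £31,187,627.50 ÷ £17,699,827.50 = 1.7620; DFL = £17,699,827.50 ÷ £15,533,845.50 = 1.1394.
Combined leverage = 1.7620 × 1.1394 = 2.0076.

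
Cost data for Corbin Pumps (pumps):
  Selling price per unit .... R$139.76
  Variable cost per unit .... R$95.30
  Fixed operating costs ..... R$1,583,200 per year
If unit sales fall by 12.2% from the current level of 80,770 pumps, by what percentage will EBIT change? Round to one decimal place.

-21.8%

Contribution at this volume is 80,770 × R$44.46 = R$3,591,034.20.
Subtracting fixed costs: EBIT = R$3,591,034.20 − R$1,583,200 = R$2,007,834.20.
DOL = contribution ÷ EBIT = R$3,591,034.20 ÷ R$2,007,834.20 = 1.7885.
%ΔEBIT = DOL × %ΔSales = 1.7885 × -12.2% = -21.8%.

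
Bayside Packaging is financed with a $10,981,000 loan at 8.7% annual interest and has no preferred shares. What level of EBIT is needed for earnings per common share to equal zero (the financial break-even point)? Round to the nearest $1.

$955,347

Annual interest = 8.7% × $10,981,000 = $955,347.00.
With no preferred dividends, EPS = 0 when EBIT exactly covers interest, so the financial break-even EBIT is $955,347.00.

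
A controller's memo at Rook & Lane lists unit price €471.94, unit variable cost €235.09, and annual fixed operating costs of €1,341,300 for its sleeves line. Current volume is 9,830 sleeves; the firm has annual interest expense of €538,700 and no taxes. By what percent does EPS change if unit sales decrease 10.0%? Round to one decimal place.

-51.9%

Contribution at this volume is 9,830 × €236.85 = €2,328,235.50.
EBIT = €2,328,235.50 − €1,341,300 = €986,935.50.
Interest = €538,700.00, so EBIT − I = €448,235.50.
DCL = total CM / (EBIT − I) = €2,328,235.50 / €448,235.50 = 5.1942.
EPS therefore changes by 5.1942 × (-10.0%) = -51.9%.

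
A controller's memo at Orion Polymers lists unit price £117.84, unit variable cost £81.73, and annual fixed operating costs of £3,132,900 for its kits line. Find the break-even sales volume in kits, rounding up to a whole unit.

Contribution margin per unit = £117.84 − £81.73 = £36.11.
Break-even Q = £3,132,900 / £36.11 = 86,759.90 → 86,760 kits.

86,760 kits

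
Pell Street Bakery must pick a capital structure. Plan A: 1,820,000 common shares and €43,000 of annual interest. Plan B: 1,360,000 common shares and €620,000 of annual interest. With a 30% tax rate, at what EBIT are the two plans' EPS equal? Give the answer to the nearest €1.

Set EPS_A = EPS_B: (EBIT − €43,000)(1 − 0.30) ÷ 1,820,000 = (EBIT − €620,000)(1 − 0.30) ÷ 1,360,000.
The (1 − t) factor cancels: (EBIT − 43,000) × 1,360,000 = (EBIT − 620,000) × 1,820,000.
Solving, EBIT = (620,000·1,820,000 − 43,000·1,360,000) / (1,820,000 − 1,360,000) = 1,069,920,000,000 / 460,000 = 2,325,913.04.

€2,325,913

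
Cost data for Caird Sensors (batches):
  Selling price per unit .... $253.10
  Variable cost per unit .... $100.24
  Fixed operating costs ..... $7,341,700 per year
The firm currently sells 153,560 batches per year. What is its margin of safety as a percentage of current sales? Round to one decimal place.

Unit CM = price − variable cost = $253.10 − $100.24 = $152.86. Break-even units = $7,341,700 ÷ $152.86 = 48,028.92; break-even revenue = 48,028.92 × $253.10 = $12,156,118.47.
Actual sales revenue = 153,560 × $253.10 = $38,866,036.00.
Margin of safety = ($38,866,036.00 − $12,156,118.47) ÷ $38,866,036.00 = 68.7%.

68.7%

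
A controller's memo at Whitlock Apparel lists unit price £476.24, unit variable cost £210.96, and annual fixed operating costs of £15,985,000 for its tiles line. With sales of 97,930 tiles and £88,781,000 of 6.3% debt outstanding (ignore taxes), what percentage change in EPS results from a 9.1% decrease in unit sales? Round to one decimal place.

-53.7%

Contribution at this volume is 97,930 × £265.28 = £25,978,870.40.
EBIT = £25,978,870.40 − £15,985,000 = £9,993,870.40.
Interest = £5,593,203.00, so EBIT − I = £4,400,667.40.
DCL = total CM / (EBIT − I) = £25,978,870.40 / £4,400,667.40 = 5.9034.
%ΔEPS = DCL × %ΔSales = 5.9034 × -9.1% = -53.7%.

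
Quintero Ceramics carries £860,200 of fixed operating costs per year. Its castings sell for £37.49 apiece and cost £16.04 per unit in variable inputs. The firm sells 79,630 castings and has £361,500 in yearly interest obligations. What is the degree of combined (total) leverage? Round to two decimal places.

3.51

Contribution at this volume is 79,630 × £21.45 = £1,708,063.50.
EBIT = £1,708,063.50 − £860,200 = £847,863.50. Interest = £361,500.00.
DOL = £1,708,063.50 ÷ £847,863.50 = 2.0146; DFL = £847,863.50 ÷ £486,363.50 = 1.7433.
DCL = DOL × DFL = 2.0146 × 1.7433 = 3.5121.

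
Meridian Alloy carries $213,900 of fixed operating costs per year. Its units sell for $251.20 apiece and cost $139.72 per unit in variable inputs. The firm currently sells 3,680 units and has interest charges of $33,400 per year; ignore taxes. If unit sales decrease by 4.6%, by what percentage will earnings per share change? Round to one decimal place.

-11.6%

At 3,680 units, contribution = 3,680 × $111.48 = $410,246.40.
Subtracting fixed costs: EBIT = $410,246.40 − $213,900 = $196,346.40.
Interest = $33,400.00, so EBIT − I = $162,946.40.
DCL = total CM / (EBIT − I) = $410,246.40 / $162,946.40 = 2.5177.
EPS therefore changes by 2.5177 × (-4.6%) = -11.6%.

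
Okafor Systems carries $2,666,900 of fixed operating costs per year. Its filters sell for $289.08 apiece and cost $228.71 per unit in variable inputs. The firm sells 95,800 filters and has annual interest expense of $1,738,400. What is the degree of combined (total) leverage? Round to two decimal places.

4.20

At 95,800 units, contribution = 95,800 × $60.37 = $5,783,446.00.
Operating income = contribution − fixed costs = $5,783,446.00 − $2,666,900 = $3,116,546.00. Interest = $1,738,400.00.
DOL = $5,783,446.00 ÷ $3,116,546.00 = 1.8557; DFL = $3,116,546.00 ÷ $1,378,146.00 = 2.2614.
DCL = DOL × DFL = 1.8557 × 2.2614 = 4.1965.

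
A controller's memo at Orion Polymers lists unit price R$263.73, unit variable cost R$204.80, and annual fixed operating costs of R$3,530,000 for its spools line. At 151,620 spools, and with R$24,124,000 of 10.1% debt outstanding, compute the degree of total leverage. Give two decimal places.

Total contribution margin = 151,620 × R$58.93 = R$8,934,966.60.
Subtracting fixed costs: EBIT = R$8,934,966.60 − R$3,530,000 = R$5,404,966.60. Interest = R$2,436,524.00, so EBIT − I = R$2,968,442.60.
DCL = contribution ÷ (EBIT − I) = R$8,934,966.60 ÷ R$2,968,442.60 = 3.0100.

3.01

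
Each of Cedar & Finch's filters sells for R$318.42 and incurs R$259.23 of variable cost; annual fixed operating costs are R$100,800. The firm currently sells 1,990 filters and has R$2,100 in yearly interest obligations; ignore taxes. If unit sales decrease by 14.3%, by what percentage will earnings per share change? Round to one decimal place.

-113.1%

At 1,990 units, contribution = 1,990 × R$59.19 = R$117,788.10.
Subtracting fixed costs: EBIT = R$117,788.10 − R$100,800 = R$16,988.10.
Interest = R$2,100.00, so EBIT − I = R$14,888.10.
Degree of combined leverage = contribution ÷ (EBIT − I) = R$117,788.10 ÷ R$14,888.10 = 7.9116.
EPS therefore changes by 7.9116 × (-14.3%) = -113.1%.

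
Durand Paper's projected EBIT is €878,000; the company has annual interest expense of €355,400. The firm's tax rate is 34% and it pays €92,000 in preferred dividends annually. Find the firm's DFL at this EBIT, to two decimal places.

2.29

Interest = €355,400.00.
Preferred dividends grossed up pre-tax: €92,000 / (1 − 0.34) = €139,393.94.
DFL = EBIT ÷ [EBIT − I − D_p/(1−t)] = €878,000 ÷ [€878,000 − €355,400.00 − €139,393.94] = €878,000 ÷ €383,206.06 = 2.2912.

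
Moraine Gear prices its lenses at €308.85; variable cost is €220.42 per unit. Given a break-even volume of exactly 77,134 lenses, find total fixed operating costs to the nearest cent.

€6,820,959.62

Contribution margin per unit = €308.85 − €220.42 = €88.43.
Since BE = FC / CM, FC = 77,134 × €88.43 = €6,820,959.62.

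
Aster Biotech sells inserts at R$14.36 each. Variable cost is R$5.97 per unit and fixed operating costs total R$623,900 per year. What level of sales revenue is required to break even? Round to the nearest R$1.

Contribution margin per unit = R$14.36 − R$5.97 = R$8.39, a CM ratio of R$8.39 ÷ R$14.36 = 0.5843.
Break-even revenue = fixed costs × price ÷ CM = R$623,900 × R$14.36 ÷ R$8.39 = R$1,067,843.

R$1,067,843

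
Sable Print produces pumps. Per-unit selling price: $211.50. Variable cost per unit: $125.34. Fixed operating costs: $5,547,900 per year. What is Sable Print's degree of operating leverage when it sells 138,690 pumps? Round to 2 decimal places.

1.87

Total contribution margin = 138,690 × $86.16 = $11,949,530.40.
Operating income = contribution − fixed costs = $11,949,530.40 − $5,547,900 = $6,401,630.40.
DOL = contribution ÷ EBIT = $11,949,530.40 ÷ $6,401,630.40 = 1.8666.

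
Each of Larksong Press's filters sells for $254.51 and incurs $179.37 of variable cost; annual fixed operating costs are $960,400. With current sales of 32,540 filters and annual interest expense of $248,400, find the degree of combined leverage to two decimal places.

Total contribution margin = 32,540 × $75.14 = $2,445,055.60.
Operating income = contribution − fixed costs = $2,445,055.60 − $960,400 = $1,484,655.60. Interest = $248,400.00, so EBIT − I = $1,236,255.60.
Degree of total leverage = total CM / (EBIT − interest) = $2,445,055.60 / $1,236,255.60 = 1.9778.

1.98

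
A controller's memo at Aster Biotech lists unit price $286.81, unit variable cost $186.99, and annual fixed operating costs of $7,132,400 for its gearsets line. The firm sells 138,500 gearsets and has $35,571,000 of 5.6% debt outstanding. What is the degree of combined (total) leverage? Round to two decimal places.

2.94

Contribution at this volume is 138,500 × $99.82 = $13,825,070.00.
Operating income = contribution − fixed costs = $13,825,070.00 − $7,132,400 = $6,692,670.00. Interest = $1,991,976.00.
DOL = $13,825,070.00 ÷ $6,692,670.00 = 2.0657; DFL = $6,692,670.00 ÷ $4,700,694.00 = 1.4238.
Combined leverage = 2.0657 × 1.4238 = 2.9411.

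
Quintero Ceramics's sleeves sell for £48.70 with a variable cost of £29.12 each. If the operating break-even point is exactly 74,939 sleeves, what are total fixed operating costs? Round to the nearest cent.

£1,467,305.62

Contribution margin per unit = £48.70 − £29.12 = £19.58.
Fixed costs = break-even units × CM = 74,939 × £19.58 = £1,467,305.62.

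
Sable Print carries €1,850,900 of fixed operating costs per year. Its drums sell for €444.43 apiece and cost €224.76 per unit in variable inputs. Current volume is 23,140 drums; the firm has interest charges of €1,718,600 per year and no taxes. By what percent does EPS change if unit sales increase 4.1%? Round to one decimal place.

+13.8%

At 23,140 units, contribution = 23,140 × €219.67 = €5,083,163.80.
Operating income = contribution − fixed costs = €5,083,163.80 − €1,850,900 = €3,232,263.80.
Interest = €1,718,600.00, so EBIT − I = €1,513,663.80.
DCL = total CM / (EBIT − I) = €5,083,163.80 / €1,513,663.80 = 3.3582.
%ΔEPS = DCL × %ΔSales = 3.3582 × +4.1% = +13.8%.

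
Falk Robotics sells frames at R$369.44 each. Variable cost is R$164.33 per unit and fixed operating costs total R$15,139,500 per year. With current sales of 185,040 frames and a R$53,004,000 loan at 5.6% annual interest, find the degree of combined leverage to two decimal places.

1.91

Contribution at this volume is 185,040 × R$205.11 = R$37,953,554.40.
Operating income = contribution − fixed costs = R$37,953,554.40 − R$15,139,500 = R$22,814,054.40. Interest = R$2,968,224.00, so EBIT − I = R$19,845,830.40.
DCL = contribution ÷ (EBIT − I) = R$37,953,554.40 ÷ R$19,845,830.40 = 1.9124.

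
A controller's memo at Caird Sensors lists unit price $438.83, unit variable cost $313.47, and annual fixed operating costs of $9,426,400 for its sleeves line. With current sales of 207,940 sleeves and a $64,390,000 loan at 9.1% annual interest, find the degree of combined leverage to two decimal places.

2.42

At 207,940 units, contribution = 207,940 × $125.36 = $26,067,358.40.
EBIT = $26,067,358.40 − $9,426,400 = $16,640,958.40. Interest = $5,859,490.00, so EBIT − I = $10,781,468.40.
Degree of total leverage = total CM / (EBIT − interest) = $26,067,358.40 / $10,781,468.40 = 2.4178.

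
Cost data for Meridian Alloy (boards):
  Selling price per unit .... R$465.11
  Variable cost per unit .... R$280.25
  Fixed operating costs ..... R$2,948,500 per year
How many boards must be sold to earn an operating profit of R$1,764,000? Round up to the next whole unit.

Unit CM = price − variable cost = R$465.11 − R$280.25 = R$184.86.
Units = (FC + target) / CM = (R$2,948,500 + R$1,764,000) / R$184.86 = 25,492.26, so 25,493 boards.

25,493 boards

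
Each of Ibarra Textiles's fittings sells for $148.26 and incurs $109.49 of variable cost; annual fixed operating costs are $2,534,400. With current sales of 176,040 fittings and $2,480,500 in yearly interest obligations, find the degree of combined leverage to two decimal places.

3.77

Contribution at this volume is 176,040 × $38.77 = $6,825,070.80.
Operating income = contribution − fixed costs = $6,825,070.80 − $2,534,400 = $4,290,670.80. Interest = $2,480,500.00.
DOL = $6,825,070.80 ÷ $4,290,670.80 = 1.5907; DFL = $4,290,670.80 ÷ $1,810,170.80 = 2.3703.
Combined leverage = 1.5907 × 2.3703 = 3.7704.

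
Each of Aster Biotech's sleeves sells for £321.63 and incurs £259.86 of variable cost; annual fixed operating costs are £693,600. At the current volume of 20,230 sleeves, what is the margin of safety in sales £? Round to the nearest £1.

Contribution margin per unit = £321.63 − £259.86 = £61.77. Break-even units = £693,600 ÷ £61.77 = 11,228.75; break-even revenue = 11,228.75 × £321.63 = £3,611,503.45.
Current sales = 20,230 × £321.63 = £6,506,574.90.
Margin of safety = £6,506,574.90 − £3,611,503.45 = £2,895,071.

£2,895,071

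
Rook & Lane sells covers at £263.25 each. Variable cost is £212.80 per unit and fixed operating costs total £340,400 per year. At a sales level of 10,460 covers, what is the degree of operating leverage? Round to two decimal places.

2.82

At 10,460 units, contribution = 10,460 × £50.45 = £527,707.00.
Operating income = contribution − fixed costs = £527,707.00 − £340,400 = £187,307.00.
DOL = contribution ÷ EBIT = £527,707.00 ÷ £187,307.00 = 2.8173.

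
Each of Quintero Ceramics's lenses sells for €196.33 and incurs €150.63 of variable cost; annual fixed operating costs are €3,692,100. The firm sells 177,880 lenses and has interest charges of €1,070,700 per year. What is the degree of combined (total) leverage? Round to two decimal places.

At 177,880 units, contribution = 177,880 × €45.70 = €8,129,116.00.
EBIT = €8,129,116.00 − €3,692,100 = €4,437,016.00. Interest = €1,070,700.00.
DOL = €8,129,116.00 ÷ €4,437,016.00 = 1.8321; DFL = €4,437,016.00 ÷ €3,366,316.00 = 1.3181.
DCL = DOL × DFL = 1.8321 × 1.3181 = 2.4149.

2.41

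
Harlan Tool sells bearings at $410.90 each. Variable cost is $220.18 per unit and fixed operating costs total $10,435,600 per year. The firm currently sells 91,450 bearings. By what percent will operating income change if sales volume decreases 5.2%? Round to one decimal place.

At 91,450 units, contribution = 91,450 × $190.72 = $17,441,344.00.
EBIT = $17,441,344.00 − $10,435,600 = $7,005,744.00.
Degree of operating leverage = $17,441,344.00 / $7,005,744.00 = 2.4896.
%ΔEBIT = DOL × %ΔSales = 2.4896 × -5.2% = -12.9%.

-12.9%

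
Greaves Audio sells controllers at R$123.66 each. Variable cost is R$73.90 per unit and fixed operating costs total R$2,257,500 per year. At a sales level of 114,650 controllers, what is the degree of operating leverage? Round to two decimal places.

1.65

At 114,650 units, contribution = 114,650 × R$49.76 = R$5,704,984.00.
EBIT = R$5,704,984.00 − R$2,257,500 = R$3,447,484.00.
DOL = contribution ÷ EBIT = R$5,704,984.00 ÷ R$3,447,484.00 = 1.6548.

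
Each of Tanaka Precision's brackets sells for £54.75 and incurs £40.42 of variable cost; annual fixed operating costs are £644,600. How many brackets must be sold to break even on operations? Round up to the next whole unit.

Each unit contributes £54.75 − £40.42 = £14.33.
Units to break even: £644,600 ÷ £14.33 = 44,982.55, rounded up to 44,983.

44,983 brackets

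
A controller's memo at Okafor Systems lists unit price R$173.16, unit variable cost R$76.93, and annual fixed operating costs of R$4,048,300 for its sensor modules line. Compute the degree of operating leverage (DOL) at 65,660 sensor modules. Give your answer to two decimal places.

2.78

Total contribution margin = 65,660 × R$96.23 = R$6,318,461.80.
Subtracting fixed costs: EBIT = R$6,318,461.80 − R$4,048,300 = R$2,270,161.80.
Degree of operating leverage = R$6,318,461.80 / R$2,270,161.80 = 2.7833.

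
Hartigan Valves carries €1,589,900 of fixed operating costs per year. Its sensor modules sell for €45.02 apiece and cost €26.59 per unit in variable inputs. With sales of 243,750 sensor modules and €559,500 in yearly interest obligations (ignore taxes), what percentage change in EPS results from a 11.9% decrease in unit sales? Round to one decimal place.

-22.8%

At 243,750 units, contribution = 243,750 × €18.43 = €4,492,312.50.
Subtracting fixed costs: EBIT = €4,492,312.50 − €1,589,900 = €2,902,412.50.
After interest of €559,500.00, pre-tax earnings = €2,342,912.50.
DCL = total CM / (EBIT − I) = €4,492,312.50 / €2,342,912.50 = 1.9174.
%ΔEPS = DCL × %ΔSales = 1.9174 × -11.9% = -22.8%.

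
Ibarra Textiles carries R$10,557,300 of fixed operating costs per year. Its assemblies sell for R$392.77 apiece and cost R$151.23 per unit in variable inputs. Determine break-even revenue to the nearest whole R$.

CM per unit = R$392.77 − R$151.23 = R$241.54; CM ratio = R$241.54 / R$392.77 = 0.6150.
Break-even revenue = fixed costs × price ÷ CM = R$10,557,300 × R$392.77 ÷ R$241.54 = R$17,167,304.

R$17,167,304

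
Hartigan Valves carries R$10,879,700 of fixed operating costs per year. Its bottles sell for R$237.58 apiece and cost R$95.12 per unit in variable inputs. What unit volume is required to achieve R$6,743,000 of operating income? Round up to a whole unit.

123,703 bottles

Each unit contributes R$237.58 − R$95.12 = R$142.46.
Units = (FC + target) / CM = (R$10,879,700 + R$6,743,000) / R$142.46 = 123,702.79, so 123,703 bottles.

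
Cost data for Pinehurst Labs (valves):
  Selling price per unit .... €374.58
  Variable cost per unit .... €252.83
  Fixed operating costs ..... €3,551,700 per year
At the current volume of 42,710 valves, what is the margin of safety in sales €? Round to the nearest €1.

€5,071,036

Contribution margin per unit = €374.58 − €252.83 = €121.75. Break-even units = €3,551,700 ÷ €121.75 = 29,172.07; break-even revenue = 29,172.07 × €374.58 = €10,927,275.45.
Actual sales revenue = 42,710 × €374.58 = €15,998,311.80.
Margin of safety = €15,998,311.80 − €10,927,275.45 = €5,071,036.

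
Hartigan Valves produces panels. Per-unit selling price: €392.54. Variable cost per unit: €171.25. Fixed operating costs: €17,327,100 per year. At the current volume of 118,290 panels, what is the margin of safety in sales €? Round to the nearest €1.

Unit CM = price − variable cost = €392.54 − €171.25 = €221.29. Break-even units = €17,327,100 ÷ €221.29 = 78,300.42; break-even revenue = 78,300.42 × €392.54 = €30,736,046.97.
Actual sales revenue = 118,290 × €392.54 = €46,433,556.60.
Margin of safety = €46,433,556.60 − €30,736,046.97 = €15,697,510.

€15,697,510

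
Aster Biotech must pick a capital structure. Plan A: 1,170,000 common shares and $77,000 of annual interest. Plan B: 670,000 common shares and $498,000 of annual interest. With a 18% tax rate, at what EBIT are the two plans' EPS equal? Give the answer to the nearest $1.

At indifference, (EBIT − 77,000)(1 − t)/1,170,000 = (EBIT − 498,000)(1 − t)/670,000.
The (1 − t) factor cancels: (EBIT − 77,000) × 670,000 = (EBIT − 498,000) × 1,170,000.
Solving, EBIT = (498,000·1,170,000 − 77,000·670,000) / (1,170,000 − 670,000) = 531,070,000,000 / 500,000 = 1,062,140.00.

$1,062,140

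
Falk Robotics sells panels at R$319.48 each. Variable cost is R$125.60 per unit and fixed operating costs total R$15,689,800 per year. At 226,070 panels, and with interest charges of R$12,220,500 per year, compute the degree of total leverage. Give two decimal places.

Contribution at this volume is 226,070 × R$193.88 = R$43,830,451.60.
EBIT = R$43,830,451.60 − R$15,689,800 = R$28,140,651.60. Interest = R$12,220,500.00, so EBIT − I = R$15,920,151.60.
DCL = contribution ÷ (EBIT − I) = R$43,830,451.60 ÷ R$15,920,151.60 = 2.7531.

2.75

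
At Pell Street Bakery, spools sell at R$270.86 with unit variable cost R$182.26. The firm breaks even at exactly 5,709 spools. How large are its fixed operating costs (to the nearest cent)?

R$505,817.40

Contribution margin per unit = R$270.86 − R$182.26 = R$88.60.
Since BE = FC / CM, FC = 5,709 × R$88.60 = R$505,817.40.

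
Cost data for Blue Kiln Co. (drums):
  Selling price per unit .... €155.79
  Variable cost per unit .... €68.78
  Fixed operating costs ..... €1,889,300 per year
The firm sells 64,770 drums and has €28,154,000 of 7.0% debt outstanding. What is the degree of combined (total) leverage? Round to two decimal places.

3.17

Total contribution margin = 64,770 × €87.01 = €5,635,637.70.
Operating income = contribution − fixed costs = €5,635,637.70 − €1,889,300 = €3,746,337.70. Interest = €1,970,780.00.
DOL = €5,635,637.70 ÷ €3,746,337.70 = 1.5043; DFL = €3,746,337.70 ÷ €1,775,557.70 = 2.1099.
Combined leverage = 1.5043 × 2.1099 = 3.1739.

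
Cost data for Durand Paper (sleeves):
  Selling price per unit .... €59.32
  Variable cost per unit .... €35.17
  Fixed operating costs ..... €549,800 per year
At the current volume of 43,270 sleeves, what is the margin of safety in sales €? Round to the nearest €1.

€1,216,295

Unit CM = price − variable cost = €59.32 − €35.17 = €24.15. Break-even units = €549,800 ÷ €24.15 = 22,766.05; break-even revenue = 22,766.05 × €59.32 = €1,350,481.82.
Actual sales revenue = 43,270 × €59.32 = €2,566,776.40.
Margin of safety = €2,566,776.40 − €1,350,481.82 = €1,216,295.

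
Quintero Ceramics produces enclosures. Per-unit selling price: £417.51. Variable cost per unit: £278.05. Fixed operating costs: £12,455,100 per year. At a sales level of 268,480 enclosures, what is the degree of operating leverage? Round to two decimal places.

Contribution at this volume is 268,480 × £139.46 = £37,442,220.80.
Operating income = contribution − fixed costs = £37,442,220.80 − £12,455,100 = £24,987,120.80.
Degree of operating leverage = £37,442,220.80 / £24,987,120.80 = 1.4985.

1.50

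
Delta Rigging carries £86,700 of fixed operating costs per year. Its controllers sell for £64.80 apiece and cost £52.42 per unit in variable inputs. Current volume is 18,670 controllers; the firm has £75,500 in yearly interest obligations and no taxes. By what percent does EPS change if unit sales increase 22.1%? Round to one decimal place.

+74.1%

Contribution at this volume is 18,670 × £12.38 = £231,134.60.
Operating income = contribution − fixed costs = £231,134.60 − £86,700 = £144,434.60.
Interest = £75,500.00, so EBIT − I = £68,934.60.
DCL = total CM / (EBIT − I) = £231,134.60 / £68,934.60 = 3.3530.
EPS therefore changes by 3.3530 × (+22.1%) = +74.1%.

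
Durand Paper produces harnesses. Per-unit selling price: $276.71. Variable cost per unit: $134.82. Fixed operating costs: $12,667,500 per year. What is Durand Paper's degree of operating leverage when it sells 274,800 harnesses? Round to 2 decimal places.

1.48

Contribution at this volume is 274,800 × $141.89 = $38,991,372.00.
Subtracting fixed costs: EBIT = $38,991,372.00 − $12,667,500 = $26,323,872.00.
DOL = contribution ÷ EBIT = $38,991,372.00 ÷ $26,323,872.00 = 1.4812.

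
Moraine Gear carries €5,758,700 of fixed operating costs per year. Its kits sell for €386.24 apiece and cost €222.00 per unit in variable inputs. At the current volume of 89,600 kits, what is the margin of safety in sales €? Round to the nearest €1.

€21,064,482

Unit CM = price − variable cost = €386.24 − €222.00 = €164.24. Break-even units = €5,758,700 ÷ €164.24 = 35,062.71; break-even revenue = 35,062.71 × €386.24 = €13,542,622.31.
Actual sales revenue = 89,600 × €386.24 = €34,607,104.00.
Margin of safety = €34,607,104.00 − €13,542,622.31 = €21,064,482.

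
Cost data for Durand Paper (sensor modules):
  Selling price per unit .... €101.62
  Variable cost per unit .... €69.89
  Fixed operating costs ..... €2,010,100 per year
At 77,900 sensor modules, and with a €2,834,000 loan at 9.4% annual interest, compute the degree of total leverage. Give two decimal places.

At 77,900 units, contribution = 77,900 × €31.73 = €2,471,767.00.
Operating income = contribution − fixed costs = €2,471,767.00 − €2,010,100 = €461,667.00. Interest = €266,396.00, so EBIT − I = €195,271.00.
Degree of total leverage = total CM / (EBIT − interest) = €2,471,767.00 / €195,271.00 = 12.6581.

12.66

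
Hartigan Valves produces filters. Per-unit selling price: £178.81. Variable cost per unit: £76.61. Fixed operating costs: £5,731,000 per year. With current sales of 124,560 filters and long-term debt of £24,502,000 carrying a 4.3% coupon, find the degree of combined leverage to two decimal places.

2.14

At 124,560 units, contribution = 124,560 × £102.20 = £12,730,032.00.
Operating income = contribution − fixed costs = £12,730,032.00 − £5,731,000 = £6,999,032.00. Interest = £1,053,586.00, so EBIT − I = £5,945,446.00.
DCL = contribution ÷ (EBIT − I) = £12,730,032.00 ÷ £5,945,446.00 = 2.1411.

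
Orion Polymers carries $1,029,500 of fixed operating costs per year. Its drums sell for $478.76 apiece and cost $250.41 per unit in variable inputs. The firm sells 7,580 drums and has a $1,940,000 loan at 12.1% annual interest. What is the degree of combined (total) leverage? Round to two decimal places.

At 7,580 units, contribution = 7,580 × $228.35 = $1,730,893.00.
Subtracting fixed costs: EBIT = $1,730,893.00 − $1,029,500 = $701,393.00. Interest = $234,740.00, so EBIT − I = $466,653.00.
Degree of total leverage = total CM / (EBIT − interest) = $1,730,893.00 / $466,653.00 = 3.7092.

3.71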